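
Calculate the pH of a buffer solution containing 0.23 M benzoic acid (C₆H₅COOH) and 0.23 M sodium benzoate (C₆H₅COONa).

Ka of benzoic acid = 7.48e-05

pKa = -log(7.48e-05) = 4.13. pH = pKa + log([A⁻]/[HA]) = 4.13 + log(0.23/0.23)

pH = 4.13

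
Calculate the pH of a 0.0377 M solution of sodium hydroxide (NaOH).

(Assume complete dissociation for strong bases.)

[OH⁻] = 0.0377 M for strong base. pOH = -log[OH⁻] = 1.42, pH = 14 - pOH

pH = 12.58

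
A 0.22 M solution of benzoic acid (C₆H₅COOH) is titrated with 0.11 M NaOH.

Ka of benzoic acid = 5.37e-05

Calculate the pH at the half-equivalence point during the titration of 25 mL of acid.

At half-equivalence [HA] = [A⁻], so Henderson-Hasselbalch gives pH = pKa = -log(5.37e-05) = 4.27.

pH = pKa = 4.27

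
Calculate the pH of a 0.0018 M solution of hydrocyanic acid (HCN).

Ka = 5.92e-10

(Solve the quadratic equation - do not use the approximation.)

x² + Ka×x - Ka×C = 0. Using quadratic formula: [H⁺] = 1.0320e-06

pH = 5.99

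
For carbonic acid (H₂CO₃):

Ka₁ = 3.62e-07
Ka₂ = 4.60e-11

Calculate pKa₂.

pKa₂ = -log(Ka₂) = -log(4.60e-11) = 10.34.

pK_{a2} = 10.34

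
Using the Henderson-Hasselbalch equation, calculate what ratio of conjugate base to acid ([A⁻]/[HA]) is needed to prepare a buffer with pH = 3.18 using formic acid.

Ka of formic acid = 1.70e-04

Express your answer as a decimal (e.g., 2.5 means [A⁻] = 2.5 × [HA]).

pKa = -log(1.70e-04) = 3.7696. pH = pKa + log([A⁻]/[HA]), so log([A⁻]/[HA]) = pH − pKa = 3.18 − 3.7696 = -0.5896. [A⁻]/[HA] = 10^(-0.5896) = 0.257

[A⁻]/[HA] = 0.257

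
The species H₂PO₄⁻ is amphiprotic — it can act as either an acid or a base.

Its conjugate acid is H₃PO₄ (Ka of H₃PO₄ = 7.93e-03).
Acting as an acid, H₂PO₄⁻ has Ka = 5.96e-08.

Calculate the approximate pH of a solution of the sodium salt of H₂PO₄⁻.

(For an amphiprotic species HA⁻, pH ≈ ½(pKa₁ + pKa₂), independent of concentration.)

pKa₁ = -log(7.93e-03) = 2.10; pKa₂ = -log(5.96e-08) = 7.22. For an amphiprotic species, pH ≈ ½(pKa₁ + pKa₂) = ½(2.10 + 7.22) = 4.66.

pH = 4.66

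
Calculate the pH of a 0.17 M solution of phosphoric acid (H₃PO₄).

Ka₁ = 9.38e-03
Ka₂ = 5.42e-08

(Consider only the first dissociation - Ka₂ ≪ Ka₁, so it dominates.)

First dissociation dominates. From Ka₁ = [H⁺][HA⁻]/[H₂A], x² + Ka₁·x − Ka₁·C = 0 with C = 0.17 M and Ka₁ = 9.38e-03. Solving: [H⁺] = (−Ka₁ + √(Ka₁² + 4·Ka₁·C)) / 2 = 3.5517e-02 M. pH = -log(3.5517e-02) = 1.45.

pH = 1.45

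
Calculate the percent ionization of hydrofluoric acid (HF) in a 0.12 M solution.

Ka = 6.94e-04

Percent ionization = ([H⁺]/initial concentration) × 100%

Using Ka equilibrium: x² + Ka×x - Ka×C = 0. Solving: [H⁺] = 8.7854e-03. Percent = (8.7854e-03/0.12) × 100

Percent ionization = 7.32%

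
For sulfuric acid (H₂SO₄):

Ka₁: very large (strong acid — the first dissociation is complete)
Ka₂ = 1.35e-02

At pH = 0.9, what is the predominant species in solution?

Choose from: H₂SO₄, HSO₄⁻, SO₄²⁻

The first dissociation is complete, so H₂SO₄ itself is never the predominant species in water; pKa₂ = -log(1.35e-02) = 1.87. For a polyprotic acid the predominant species crosses at each pKa: below pKa_n the protonated form dominates, above it the deprotonated form does. At pH = 0.9, the predominant species is HSO₄⁻.

HSO₄⁻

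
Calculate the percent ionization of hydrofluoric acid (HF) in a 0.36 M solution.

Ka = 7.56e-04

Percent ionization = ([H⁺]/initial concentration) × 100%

Using Ka equilibrium: x² + Ka×x - Ka×C = 0. Solving: [H⁺] = 1.6124e-02. Percent = (1.6124e-02/0.36) × 100

Percent ionization = 4.48%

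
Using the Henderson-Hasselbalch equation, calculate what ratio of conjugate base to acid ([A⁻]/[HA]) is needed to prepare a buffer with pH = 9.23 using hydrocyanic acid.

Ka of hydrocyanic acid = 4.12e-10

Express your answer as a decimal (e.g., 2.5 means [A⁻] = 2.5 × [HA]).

pKa = -log(4.12e-10) = 9.3851. pH = pKa + log([A⁻]/[HA]), so log([A⁻]/[HA]) = pH − pKa = 9.23 − 9.3851 = -0.1551. [A⁻]/[HA] = 10^(-0.1551) = 0.700

[A⁻]/[HA] = 0.700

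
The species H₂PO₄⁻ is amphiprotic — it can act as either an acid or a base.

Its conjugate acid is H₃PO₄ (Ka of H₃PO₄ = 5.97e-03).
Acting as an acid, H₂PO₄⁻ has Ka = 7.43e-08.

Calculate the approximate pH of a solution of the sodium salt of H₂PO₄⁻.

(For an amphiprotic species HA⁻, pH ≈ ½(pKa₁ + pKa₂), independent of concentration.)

pKa₁ = -log(5.97e-03) = 2.22; pKa₂ = -log(7.43e-08) = 7.13. For an amphiprotic species, pH ≈ ½(pKa₁ + pKa₂) = ½(2.22 + 7.13) = 4.68.

pH = 4.68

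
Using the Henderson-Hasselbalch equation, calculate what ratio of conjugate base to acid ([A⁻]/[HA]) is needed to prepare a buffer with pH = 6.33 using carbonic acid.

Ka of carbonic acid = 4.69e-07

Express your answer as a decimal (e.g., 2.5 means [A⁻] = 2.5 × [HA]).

pKa = -log(4.69e-07) = 6.3288. pH = pKa + log([A⁻]/[HA]), so log([A⁻]/[HA]) = pH − pKa = 6.33 − 6.3288 = 0.0012. [A⁻]/[HA] = 10^(0.0012) = 1.00

[A⁻]/[HA] = 1.00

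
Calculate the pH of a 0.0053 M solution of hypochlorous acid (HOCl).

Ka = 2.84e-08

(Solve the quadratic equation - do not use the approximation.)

x² + Ka×x - Ka×C = 0. Using quadratic formula: [H⁺] = 1.2254e-05

pH = 4.91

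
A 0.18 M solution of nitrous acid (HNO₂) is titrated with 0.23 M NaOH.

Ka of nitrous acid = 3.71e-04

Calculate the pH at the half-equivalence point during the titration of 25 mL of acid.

At half-equivalence [HA] = [A⁻], so Henderson-Hasselbalch gives pH = pKa = -log(3.71e-04) = 3.43.

pH = pKa = 3.43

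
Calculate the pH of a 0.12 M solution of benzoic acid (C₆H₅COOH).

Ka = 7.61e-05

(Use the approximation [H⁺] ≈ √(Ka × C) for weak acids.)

[H⁺] = √(Ka × C) = √(7.61e-05 × 0.12) = 3.0219e-03. pH = -log(3.0219e-03)

pH = 2.52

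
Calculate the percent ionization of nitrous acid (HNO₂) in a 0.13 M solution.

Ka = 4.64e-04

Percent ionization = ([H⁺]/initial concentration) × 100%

Using Ka equilibrium: x² + Ka×x - Ka×C = 0. Solving: [H⁺] = 7.5381e-03. Percent = (7.5381e-03/0.13) × 100

Percent ionization = 5.8%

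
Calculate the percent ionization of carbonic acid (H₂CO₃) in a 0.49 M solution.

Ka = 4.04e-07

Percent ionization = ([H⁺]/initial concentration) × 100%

Using Ka equilibrium: x² + Ka×x - Ka×C = 0. Solving: [H⁺] = 4.4473e-04. Percent = (4.4473e-04/0.49) × 100

Percent ionization = 0.0908%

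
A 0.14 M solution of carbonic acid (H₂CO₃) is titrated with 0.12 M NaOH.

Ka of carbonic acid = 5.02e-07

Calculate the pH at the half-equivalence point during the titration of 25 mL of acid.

At half-equivalence [HA] = [A⁻], so Henderson-Hasselbalch gives pH = pKa = -log(5.02e-07) = 6.30.

pH = pKa = 6.30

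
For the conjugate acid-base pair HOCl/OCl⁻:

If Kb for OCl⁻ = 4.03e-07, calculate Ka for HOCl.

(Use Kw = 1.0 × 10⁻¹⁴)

For a conjugate pair Ka × Kb = Kw, so Ka = Kw/Kb = 1.0 × 10⁻¹⁴ / 4.03e-07 = 2.48e-08.

K_a = 2.48e-08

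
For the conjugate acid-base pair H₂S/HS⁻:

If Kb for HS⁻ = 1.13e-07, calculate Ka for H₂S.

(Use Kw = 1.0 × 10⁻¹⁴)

For a conjugate pair Ka × Kb = Kw, so Ka = Kw/Kb = 1.0 × 10⁻¹⁴ / 1.13e-07 = 8.85e-08.

K_a = 8.85e-08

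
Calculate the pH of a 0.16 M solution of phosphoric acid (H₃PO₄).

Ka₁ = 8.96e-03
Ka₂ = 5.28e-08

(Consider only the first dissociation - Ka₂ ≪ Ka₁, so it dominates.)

First dissociation dominates. From Ka₁ = [H⁺][HA⁻]/[H₂A], x² + Ka₁·x − Ka₁·C = 0 with C = 0.16 M and Ka₁ = 8.96e-03. Solving: [H⁺] = (−Ka₁ + √(Ka₁² + 4·Ka₁·C)) / 2 = 3.3647e-02 M. pH = -log(3.3647e-02) = 1.47.

pH = 1.47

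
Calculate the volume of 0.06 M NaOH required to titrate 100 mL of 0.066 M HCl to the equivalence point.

At equivalence: moles acid = moles base. moles HCl = 0.066 × 100/1000 = 0.0066 mol. V_base = moles / 0.06 × 1000 = 110.0 mL.

V_{base} = 110.0 mL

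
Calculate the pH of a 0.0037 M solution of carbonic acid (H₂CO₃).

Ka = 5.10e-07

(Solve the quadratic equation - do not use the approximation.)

x² + Ka×x - Ka×C = 0. Using quadratic formula: [H⁺] = 4.3185e-05

pH = 4.36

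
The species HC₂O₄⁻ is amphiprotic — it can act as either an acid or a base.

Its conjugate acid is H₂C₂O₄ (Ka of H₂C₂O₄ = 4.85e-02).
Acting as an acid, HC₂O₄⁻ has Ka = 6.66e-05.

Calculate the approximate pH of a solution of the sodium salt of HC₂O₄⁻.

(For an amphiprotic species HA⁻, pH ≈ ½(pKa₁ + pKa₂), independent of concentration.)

pKa₁ = -log(4.85e-02) = 1.31; pKa₂ = -log(6.66e-05) = 4.18. For an amphiprotic species, pH ≈ ½(pKa₁ + pKa₂) = ½(1.31 + 4.18) = 2.75.

pH = 2.75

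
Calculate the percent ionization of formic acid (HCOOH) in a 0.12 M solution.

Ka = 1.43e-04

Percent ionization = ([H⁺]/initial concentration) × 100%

Using Ka equilibrium: x² + Ka×x - Ka×C = 0. Solving: [H⁺] = 4.0716e-03. Percent = (4.0716e-03/0.12) × 100

Percent ionization = 3.39%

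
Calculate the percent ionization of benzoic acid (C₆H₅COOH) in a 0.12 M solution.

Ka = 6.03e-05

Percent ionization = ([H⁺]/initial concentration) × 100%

Using Ka equilibrium: x² + Ka×x - Ka×C = 0. Solving: [H⁺] = 2.6600e-03. Percent = (2.6600e-03/0.12) × 100

Percent ionization = 2.22%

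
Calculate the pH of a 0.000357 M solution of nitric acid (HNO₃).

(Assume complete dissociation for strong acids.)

[H⁺] = 0.000357 M for strong acid. pH = -log[H⁺] = -log(0.000357)

pH = 3.45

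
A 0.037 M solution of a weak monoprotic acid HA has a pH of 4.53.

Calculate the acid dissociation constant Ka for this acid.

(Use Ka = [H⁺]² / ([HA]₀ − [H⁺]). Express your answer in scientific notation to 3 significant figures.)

[H⁺] = 10^(−pH) = 10^(−4.53) = 2.951e-05 M. For HA ⇌ H⁺ + A⁻, Ka = [H⁺][A⁻]/[HA] = [H⁺]² / ([HA]₀ − [H⁺]) = (2.951e-05)² / (0.037 − 2.951e-05) = 2.36e-08.

K_a = 2.36e-08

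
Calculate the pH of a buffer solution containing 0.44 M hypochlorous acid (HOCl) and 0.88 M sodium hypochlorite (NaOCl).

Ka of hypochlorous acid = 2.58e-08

pKa = -log(2.58e-08) = 7.59. pH = pKa + log([A⁻]/[HA]) = 7.59 + log(0.88/0.44)

pH = 7.89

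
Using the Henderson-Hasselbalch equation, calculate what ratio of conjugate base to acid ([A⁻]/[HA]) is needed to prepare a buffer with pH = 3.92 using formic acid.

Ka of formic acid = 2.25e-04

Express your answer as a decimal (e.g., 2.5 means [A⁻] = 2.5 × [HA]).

pKa = -log(2.25e-04) = 3.6478. pH = pKa + log([A⁻]/[HA]), so log([A⁻]/[HA]) = pH − pKa = 3.92 − 3.6478 = 0.2722. [A⁻]/[HA] = 10^(0.2722) = 1.87

[A⁻]/[HA] = 1.87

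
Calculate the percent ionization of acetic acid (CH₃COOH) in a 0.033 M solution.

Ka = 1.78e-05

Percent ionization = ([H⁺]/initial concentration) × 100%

Using Ka equilibrium: x² + Ka×x - Ka×C = 0. Solving: [H⁺] = 7.5757e-04. Percent = (7.5757e-04/0.033) × 100

Percent ionization = 2.3%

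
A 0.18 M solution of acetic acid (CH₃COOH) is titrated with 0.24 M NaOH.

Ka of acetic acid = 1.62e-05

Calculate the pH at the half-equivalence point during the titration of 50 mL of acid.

At half-equivalence [HA] = [A⁻], so Henderson-Hasselbalch gives pH = pKa = -log(1.62e-05) = 4.79.

pH = pKa = 4.79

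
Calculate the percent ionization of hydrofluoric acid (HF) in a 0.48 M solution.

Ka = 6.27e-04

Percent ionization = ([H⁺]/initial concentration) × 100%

Using Ka equilibrium: x² + Ka×x - Ka×C = 0. Solving: [H⁺] = 1.7038e-02. Percent = (1.7038e-02/0.48) × 100

Percent ionization = 3.55%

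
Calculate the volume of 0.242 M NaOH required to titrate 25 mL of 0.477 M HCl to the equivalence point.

At equivalence: moles acid = moles base. moles HCl = 0.477 × 25/1000 = 0.01192 mol. V_base = moles / 0.242 × 1000 = 49.3 mL.

V_{base} = 49.3 mL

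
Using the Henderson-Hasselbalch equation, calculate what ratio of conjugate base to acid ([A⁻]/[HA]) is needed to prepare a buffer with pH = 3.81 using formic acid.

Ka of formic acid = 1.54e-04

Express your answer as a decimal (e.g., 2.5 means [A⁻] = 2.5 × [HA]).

pKa = -log(1.54e-04) = 3.8125. pH = pKa + log([A⁻]/[HA]), so log([A⁻]/[HA]) = pH − pKa = 3.81 − 3.8125 = -0.0025. [A⁻]/[HA] = 10^(-0.0025) = 0.994

[A⁻]/[HA] = 0.994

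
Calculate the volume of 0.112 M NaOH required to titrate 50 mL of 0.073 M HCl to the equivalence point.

At equivalence: moles acid = moles base. moles HCl = 0.073 × 50/1000 = 0.00365 mol. V_base = moles / 0.112 × 1000 = 32.6 mL.

V_{base} = 32.6 mL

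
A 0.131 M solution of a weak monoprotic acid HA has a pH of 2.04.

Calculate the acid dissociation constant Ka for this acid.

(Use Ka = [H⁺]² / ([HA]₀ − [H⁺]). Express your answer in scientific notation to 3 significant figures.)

[H⁺] = 10^(−pH) = 10^(−2.04) = 9.120e-03 M. For HA ⇌ H⁺ + A⁻, Ka = [H⁺][A⁻]/[HA] = [H⁺]² / ([HA]₀ − [H⁺]) = (9.120e-03)² / (0.131 − 9.120e-03) = 6.82e-04.

K_a = 6.82e-04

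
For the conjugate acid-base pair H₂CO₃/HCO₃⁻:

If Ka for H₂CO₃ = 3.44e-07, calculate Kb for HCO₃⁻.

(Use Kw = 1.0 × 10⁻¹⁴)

For a conjugate pair Ka × Kb = Kw, so Kb = Kw/Ka = 1.0 × 10⁻¹⁴ / 3.44e-07 = 2.91e-08.

K_b = 2.91e-08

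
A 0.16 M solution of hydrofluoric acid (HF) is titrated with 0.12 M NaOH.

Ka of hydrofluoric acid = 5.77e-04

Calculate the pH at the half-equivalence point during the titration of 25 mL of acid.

At half-equivalence [HA] = [A⁻], so Henderson-Hasselbalch gives pH = pKa = -log(5.77e-04) = 3.24.

pH = pKa = 3.24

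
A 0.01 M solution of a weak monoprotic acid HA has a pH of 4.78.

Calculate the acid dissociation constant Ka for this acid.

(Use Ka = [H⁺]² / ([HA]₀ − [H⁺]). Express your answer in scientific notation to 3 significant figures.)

[H⁺] = 10^(−pH) = 10^(−4.78) = 1.660e-05 M. For HA ⇌ H⁺ + A⁻, Ka = [H⁺][A⁻]/[HA] = [H⁺]² / ([HA]₀ − [H⁺]) = (1.660e-05)² / (0.01 − 1.660e-05) = 2.76e-08.

K_a = 2.76e-08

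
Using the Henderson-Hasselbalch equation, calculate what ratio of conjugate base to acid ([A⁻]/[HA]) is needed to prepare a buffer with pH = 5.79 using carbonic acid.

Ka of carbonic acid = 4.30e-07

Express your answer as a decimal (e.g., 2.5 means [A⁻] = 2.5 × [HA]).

pKa = -log(4.30e-07) = 6.3665. pH = pKa + log([A⁻]/[HA]), so log([A⁻]/[HA]) = pH − pKa = 5.79 − 6.3665 = -0.5765. [A⁻]/[HA] = 10^(-0.5765) = 0.265

[A⁻]/[HA] = 0.265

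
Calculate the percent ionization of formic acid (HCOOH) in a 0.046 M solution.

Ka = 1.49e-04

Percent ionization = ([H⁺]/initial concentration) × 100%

Using Ka equilibrium: x² + Ka×x - Ka×C = 0. Solving: [H⁺] = 2.5446e-03. Percent = (2.5446e-03/0.046) × 100

Percent ionization = 5.53%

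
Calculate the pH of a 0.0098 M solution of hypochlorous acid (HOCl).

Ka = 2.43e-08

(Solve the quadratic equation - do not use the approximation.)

x² + Ka×x - Ka×C = 0. Using quadratic formula: [H⁺] = 1.5420e-05

pH = 4.81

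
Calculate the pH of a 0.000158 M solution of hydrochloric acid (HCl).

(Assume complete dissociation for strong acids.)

[H⁺] = 0.000158 M for strong acid. pH = -log[H⁺] = -log(0.000158)

pH = 3.80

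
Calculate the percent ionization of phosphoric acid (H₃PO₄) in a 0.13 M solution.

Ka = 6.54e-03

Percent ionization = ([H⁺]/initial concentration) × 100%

Using Ka equilibrium: x² + Ka×x - Ka×C = 0. Solving: [H⁺] = 2.6071e-02. Percent = (2.6071e-02/0.13) × 100

Percent ionization = 20.1%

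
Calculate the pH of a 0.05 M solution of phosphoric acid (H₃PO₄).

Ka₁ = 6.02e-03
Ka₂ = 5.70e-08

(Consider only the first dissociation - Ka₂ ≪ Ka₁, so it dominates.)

First dissociation dominates. From Ka₁ = [H⁺][HA⁻]/[H₂A], x² + Ka₁·x − Ka₁·C = 0 with C = 0.05 M and Ka₁ = 6.02e-03. Solving: [H⁺] = (−Ka₁ + √(Ka₁² + 4·Ka₁·C)) / 2 = 1.4599e-02 M. pH = -log(1.4599e-02) = 1.84.

pH = 1.84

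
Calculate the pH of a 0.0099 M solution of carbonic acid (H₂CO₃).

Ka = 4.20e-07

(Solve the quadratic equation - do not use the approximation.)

x² + Ka×x - Ka×C = 0. Using quadratic formula: [H⁺] = 6.4273e-05

pH = 4.19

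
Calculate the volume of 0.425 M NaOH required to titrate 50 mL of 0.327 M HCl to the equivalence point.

At equivalence: moles acid = moles base. moles HCl = 0.327 × 50/1000 = 0.01635 mol. V_base = moles / 0.425 × 1000 = 38.5 mL.

V_{base} = 38.5 mL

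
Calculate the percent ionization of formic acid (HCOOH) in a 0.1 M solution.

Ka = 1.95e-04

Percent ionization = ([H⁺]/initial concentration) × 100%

Using Ka equilibrium: x² + Ka×x - Ka×C = 0. Solving: [H⁺] = 4.3195e-03. Percent = (4.3195e-03/0.1) × 100

Percent ionization = 4.32%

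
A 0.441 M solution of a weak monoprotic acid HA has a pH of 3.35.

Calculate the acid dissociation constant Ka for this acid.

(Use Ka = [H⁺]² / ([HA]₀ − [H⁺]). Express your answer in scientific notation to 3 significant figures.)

[H⁺] = 10^(−pH) = 10^(−3.35) = 4.467e-04 M. For HA ⇌ H⁺ + A⁻, Ka = [H⁺][A⁻]/[HA] = [H⁺]² / ([HA]₀ − [H⁺]) = (4.467e-04)² / (0.441 − 4.467e-04) = 4.53e-07.

K_a = 4.53e-07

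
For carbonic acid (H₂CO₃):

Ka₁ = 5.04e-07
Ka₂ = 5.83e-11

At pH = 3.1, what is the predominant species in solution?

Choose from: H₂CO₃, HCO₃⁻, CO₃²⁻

pKa₁ = 6.30, pKa₂ = 10.23. For a polyprotic acid the predominant species crosses at each pKa: below pKa_n the protonated form dominates, above it the deprotonated form does. At pH = 3.1, the predominant species is H₂CO₃.

H₂CO₃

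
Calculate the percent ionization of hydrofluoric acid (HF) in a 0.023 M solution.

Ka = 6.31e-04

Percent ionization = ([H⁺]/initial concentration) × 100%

Using Ka equilibrium: x² + Ka×x - Ka×C = 0. Solving: [H⁺] = 3.5071e-03. Percent = (3.5071e-03/0.023) × 100

Percent ionization = 15.2%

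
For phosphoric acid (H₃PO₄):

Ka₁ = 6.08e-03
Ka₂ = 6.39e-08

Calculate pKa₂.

pKa₂ = -log(Ka₂) = -log(6.39e-08) = 7.19.

pK_{a2} = 7.19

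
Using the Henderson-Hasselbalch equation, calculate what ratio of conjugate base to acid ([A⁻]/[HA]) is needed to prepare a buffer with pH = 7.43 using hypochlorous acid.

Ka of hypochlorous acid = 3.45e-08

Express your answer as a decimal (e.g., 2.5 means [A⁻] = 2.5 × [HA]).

pKa = -log(3.45e-08) = 7.4622. pH = pKa + log([A⁻]/[HA]), so log([A⁻]/[HA]) = pH − pKa = 7.43 − 7.4622 = -0.0322. [A⁻]/[HA] = 10^(-0.0322) = 0.929

[A⁻]/[HA] = 0.929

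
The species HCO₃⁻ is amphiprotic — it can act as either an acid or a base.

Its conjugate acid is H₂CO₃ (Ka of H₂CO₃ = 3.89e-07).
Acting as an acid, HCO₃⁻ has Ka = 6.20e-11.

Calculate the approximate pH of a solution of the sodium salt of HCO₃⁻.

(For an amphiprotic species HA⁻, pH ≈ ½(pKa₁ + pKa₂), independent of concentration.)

pKa₁ = -log(3.89e-07) = 6.41; pKa₂ = -log(6.20e-11) = 10.21. For an amphiprotic species, pH ≈ ½(pKa₁ + pKa₂) = ½(6.41 + 10.21) = 8.31.

pH = 8.31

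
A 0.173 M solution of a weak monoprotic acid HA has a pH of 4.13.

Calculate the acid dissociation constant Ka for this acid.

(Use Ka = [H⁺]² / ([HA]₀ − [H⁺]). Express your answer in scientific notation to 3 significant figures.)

[H⁺] = 10^(−pH) = 10^(−4.13) = 7.413e-05 M. For HA ⇌ H⁺ + A⁻, Ka = [H⁺][A⁻]/[HA] = [H⁺]² / ([HA]₀ − [H⁺]) = (7.413e-05)² / (0.173 − 7.413e-05) = 3.18e-08.

K_a = 3.18e-08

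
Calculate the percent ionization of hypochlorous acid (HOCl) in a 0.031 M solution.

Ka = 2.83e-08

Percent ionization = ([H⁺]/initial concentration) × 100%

Using Ka equilibrium: x² + Ka×x - Ka×C = 0. Solving: [H⁺] = 2.9605e-05. Percent = (2.9605e-05/0.031) × 100

Percent ionization = 0.0955%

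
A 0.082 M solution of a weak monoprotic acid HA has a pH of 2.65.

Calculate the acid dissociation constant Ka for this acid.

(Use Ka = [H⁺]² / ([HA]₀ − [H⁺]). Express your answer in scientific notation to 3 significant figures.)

[H⁺] = 10^(−pH) = 10^(−2.65) = 2.239e-03 M. For HA ⇌ H⁺ + A⁻, Ka = [H⁺][A⁻]/[HA] = [H⁺]² / ([HA]₀ − [H⁺]) = (2.239e-03)² / (0.082 − 2.239e-03) = 6.28e-05.

K_a = 6.28e-05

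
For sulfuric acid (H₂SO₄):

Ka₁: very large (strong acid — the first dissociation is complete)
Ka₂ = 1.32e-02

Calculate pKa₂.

pKa₂ = -log(Ka₂) = -log(1.32e-02) = 1.88.

pK_{a2} = 1.88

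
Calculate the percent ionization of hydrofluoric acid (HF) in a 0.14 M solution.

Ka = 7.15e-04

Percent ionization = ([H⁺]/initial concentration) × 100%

Using Ka equilibrium: x² + Ka×x - Ka×C = 0. Solving: [H⁺] = 9.6539e-03. Percent = (9.6539e-03/0.14) × 100

Percent ionization = 6.9%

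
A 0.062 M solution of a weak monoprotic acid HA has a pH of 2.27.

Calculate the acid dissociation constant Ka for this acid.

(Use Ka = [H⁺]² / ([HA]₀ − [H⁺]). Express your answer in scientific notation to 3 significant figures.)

[H⁺] = 10^(−pH) = 10^(−2.27) = 5.370e-03 M. For HA ⇌ H⁺ + A⁻, Ka = [H⁺][A⁻]/[HA] = [H⁺]² / ([HA]₀ − [H⁺]) = (5.370e-03)² / (0.062 − 5.370e-03) = 5.09e-04.

K_a = 5.09e-04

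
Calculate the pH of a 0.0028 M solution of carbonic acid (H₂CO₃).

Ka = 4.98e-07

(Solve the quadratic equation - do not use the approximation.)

x² + Ka×x - Ka×C = 0. Using quadratic formula: [H⁺] = 3.7093e-05

pH = 4.43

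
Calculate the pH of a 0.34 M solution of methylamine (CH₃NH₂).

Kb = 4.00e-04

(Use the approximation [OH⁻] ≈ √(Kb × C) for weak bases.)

[OH⁻] = √(Kb × C) = √(4.00e-04 × 0.34) = 1.1662e-02. pOH = 1.93, pH = 14 - pOH

pH = 12.07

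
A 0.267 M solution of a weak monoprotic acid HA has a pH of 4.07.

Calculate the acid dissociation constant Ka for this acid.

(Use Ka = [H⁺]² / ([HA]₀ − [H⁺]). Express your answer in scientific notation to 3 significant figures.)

[H⁺] = 10^(−pH) = 10^(−4.07) = 8.511e-05 M. For HA ⇌ H⁺ + A⁻, Ka = [H⁺][A⁻]/[HA] = [H⁺]² / ([HA]₀ − [H⁺]) = (8.511e-05)² / (0.267 − 8.511e-05) = 2.71e-08.

K_a = 2.71e-08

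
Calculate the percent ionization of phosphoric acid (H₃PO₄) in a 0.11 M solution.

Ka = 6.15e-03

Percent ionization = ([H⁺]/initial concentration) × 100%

Using Ka equilibrium: x² + Ka×x - Ka×C = 0. Solving: [H⁺] = 2.3116e-02. Percent = (2.3116e-02/0.11) × 100

Percent ionization = 21%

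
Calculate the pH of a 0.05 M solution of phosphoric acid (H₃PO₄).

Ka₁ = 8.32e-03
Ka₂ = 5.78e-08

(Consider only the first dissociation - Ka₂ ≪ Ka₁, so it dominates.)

First dissociation dominates. From Ka₁ = [H⁺][HA⁻]/[H₂A], x² + Ka₁·x − Ka₁·C = 0 with C = 0.05 M and Ka₁ = 8.32e-03. Solving: [H⁺] = (−Ka₁ + √(Ka₁² + 4·Ka₁·C)) / 2 = 1.6656e-02 M. pH = -log(1.6656e-02) = 1.78.

pH = 1.78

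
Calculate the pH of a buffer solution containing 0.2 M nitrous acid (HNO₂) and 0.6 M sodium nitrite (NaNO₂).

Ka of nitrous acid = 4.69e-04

pKa = -log(4.69e-04) = 3.33. pH = pKa + log([A⁻]/[HA]) = 3.33 + log(0.6/0.2)

pH = 3.81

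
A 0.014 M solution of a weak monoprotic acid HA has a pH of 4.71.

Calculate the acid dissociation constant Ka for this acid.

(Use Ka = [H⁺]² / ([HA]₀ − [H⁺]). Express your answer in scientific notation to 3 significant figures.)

[H⁺] = 10^(−pH) = 10^(−4.71) = 1.950e-05 M. For HA ⇌ H⁺ + A⁻, Ka = [H⁺][A⁻]/[HA] = [H⁺]² / ([HA]₀ − [H⁺]) = (1.950e-05)² / (0.014 − 1.950e-05) = 2.72e-08.

K_a = 2.72e-08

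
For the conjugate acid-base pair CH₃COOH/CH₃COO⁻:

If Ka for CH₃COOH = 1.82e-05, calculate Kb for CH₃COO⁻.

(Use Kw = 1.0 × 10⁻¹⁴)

For a conjugate pair Ka × Kb = Kw, so Kb = Kw/Ka = 1.0 × 10⁻¹⁴ / 1.82e-05 = 5.49e-10.

K_b = 5.49e-10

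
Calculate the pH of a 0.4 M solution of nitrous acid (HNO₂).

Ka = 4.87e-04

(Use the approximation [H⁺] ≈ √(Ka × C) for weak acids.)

[H⁺] = √(Ka × C) = √(4.87e-04 × 0.4) = 1.3957e-02. pH = -log(1.3957e-02)

pH = 1.86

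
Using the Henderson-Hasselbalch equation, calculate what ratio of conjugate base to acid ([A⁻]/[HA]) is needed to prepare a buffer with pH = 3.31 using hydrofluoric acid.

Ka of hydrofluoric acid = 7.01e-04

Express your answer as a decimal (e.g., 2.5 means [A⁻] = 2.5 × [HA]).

pKa = -log(7.01e-04) = 3.1543. pH = pKa + log([A⁻]/[HA]), so log([A⁻]/[HA]) = pH − pKa = 3.31 − 3.1543 = 0.1557. [A⁻]/[HA] = 10^(0.1557) = 1.43

[A⁻]/[HA] = 1.43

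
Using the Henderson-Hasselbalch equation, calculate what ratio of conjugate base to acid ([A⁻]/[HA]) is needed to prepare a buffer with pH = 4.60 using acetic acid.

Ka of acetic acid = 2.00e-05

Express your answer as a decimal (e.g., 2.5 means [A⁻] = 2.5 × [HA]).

pKa = -log(2.00e-05) = 4.6990. pH = pKa + log([A⁻]/[HA]), so log([A⁻]/[HA]) = pH − pKa = 4.60 − 4.6990 = -0.0990. [A⁻]/[HA] = 10^(-0.0990) = 0.796

[A⁻]/[HA] = 0.796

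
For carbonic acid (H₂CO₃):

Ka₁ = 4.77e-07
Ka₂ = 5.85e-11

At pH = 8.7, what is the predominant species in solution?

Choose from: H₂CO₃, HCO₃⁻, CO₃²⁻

pKa₁ = 6.32, pKa₂ = 10.23. For a polyprotic acid the predominant species crosses at each pKa: below pKa_n the protonated form dominates, above it the deprotonated form does. At pH = 8.7, the predominant species is HCO₃⁻.

HCO₃⁻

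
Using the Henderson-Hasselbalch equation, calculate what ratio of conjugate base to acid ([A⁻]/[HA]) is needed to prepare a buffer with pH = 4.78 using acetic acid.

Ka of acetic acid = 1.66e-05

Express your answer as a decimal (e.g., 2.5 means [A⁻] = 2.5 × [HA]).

pKa = -log(1.66e-05) = 4.7799. pH = pKa + log([A⁻]/[HA]), so log([A⁻]/[HA]) = pH − pKa = 4.78 − 4.7799 = 0.0001. [A⁻]/[HA] = 10^(0.0001) = 1.00

[A⁻]/[HA] = 1.00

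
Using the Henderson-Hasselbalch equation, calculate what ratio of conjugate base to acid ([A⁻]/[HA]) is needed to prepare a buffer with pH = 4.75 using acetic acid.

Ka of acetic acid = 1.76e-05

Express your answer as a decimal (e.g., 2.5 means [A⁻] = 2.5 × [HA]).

pKa = -log(1.76e-05) = 4.7545. pH = pKa + log([A⁻]/[HA]), so log([A⁻]/[HA]) = pH − pKa = 4.75 − 4.7545 = -0.0045. [A⁻]/[HA] = 10^(-0.0045) = 0.990

[A⁻]/[HA] = 0.990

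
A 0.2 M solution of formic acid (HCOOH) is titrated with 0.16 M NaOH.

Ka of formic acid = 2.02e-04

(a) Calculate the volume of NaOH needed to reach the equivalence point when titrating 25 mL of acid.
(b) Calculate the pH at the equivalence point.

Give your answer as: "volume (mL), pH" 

moles acid = 0.2 × 25/1000 = 0.005 mol; V_base = moles/0.16 × 1000 = 31.2 mL. At equivalence only the conjugate base is present: [A⁻] = 0.005/0.056 = 8.8889e-02 M. Kb = Kw/Ka = 4.95e-11; [OH⁻] = √(Kb × [A⁻]) = 2.0977e-06; pOH = 5.68; pH = 14 - pOH = 8.32.

V = 31.2 mL, pH = 8.32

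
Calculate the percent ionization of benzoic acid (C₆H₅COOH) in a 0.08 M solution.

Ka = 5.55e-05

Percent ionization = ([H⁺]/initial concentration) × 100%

Using Ka equilibrium: x² + Ka×x - Ka×C = 0. Solving: [H⁺] = 2.0796e-03. Percent = (2.0796e-03/0.08) × 100

Percent ionization = 2.6%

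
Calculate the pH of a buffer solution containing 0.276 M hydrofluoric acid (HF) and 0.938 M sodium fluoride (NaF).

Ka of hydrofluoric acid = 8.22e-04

pKa = -log(8.22e-04) = 3.09. pH = pKa + log([A⁻]/[HA]) = 3.09 + log(0.938/0.276)

pH = 3.62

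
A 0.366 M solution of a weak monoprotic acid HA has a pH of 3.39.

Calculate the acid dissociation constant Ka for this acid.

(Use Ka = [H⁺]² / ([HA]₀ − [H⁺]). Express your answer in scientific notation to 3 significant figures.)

[H⁺] = 10^(−pH) = 10^(−3.39) = 4.074e-04 M. For HA ⇌ H⁺ + A⁻, Ka = [H⁺][A⁻]/[HA] = [H⁺]² / ([HA]₀ − [H⁺]) = (4.074e-04)² / (0.366 − 4.074e-04) = 4.54e-07.

K_a = 4.54e-07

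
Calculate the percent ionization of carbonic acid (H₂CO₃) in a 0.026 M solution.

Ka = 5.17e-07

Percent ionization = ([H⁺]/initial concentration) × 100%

Using Ka equilibrium: x² + Ka×x - Ka×C = 0. Solving: [H⁺] = 1.1568e-04. Percent = (1.1568e-04/0.026) × 100

Percent ionization = 0.445%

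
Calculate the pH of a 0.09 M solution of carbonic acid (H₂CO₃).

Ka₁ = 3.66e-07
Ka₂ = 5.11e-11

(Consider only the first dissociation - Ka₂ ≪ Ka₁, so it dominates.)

First dissociation dominates. From Ka₁ = [H⁺][HA⁻]/[H₂A], x² + Ka₁·x − Ka₁·C = 0 with C = 0.09 M and Ka₁ = 3.66e-07. Solving: [H⁺] = (−Ka₁ + √(Ka₁² + 4·Ka₁·C)) / 2 = 1.8131e-04 M. pH = -log(1.8131e-04) = 3.74.

pH = 3.74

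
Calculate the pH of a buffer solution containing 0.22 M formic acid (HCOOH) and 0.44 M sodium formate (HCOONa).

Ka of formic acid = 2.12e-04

pKa = -log(2.12e-04) = 3.67. pH = pKa + log([A⁻]/[HA]) = 3.67 + log(0.44/0.22)

pH = 3.97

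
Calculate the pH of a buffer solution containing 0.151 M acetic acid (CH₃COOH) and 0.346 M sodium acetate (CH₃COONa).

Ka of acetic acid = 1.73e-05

pKa = -log(1.73e-05) = 4.76. pH = pKa + log([A⁻]/[HA]) = 4.76 + log(0.346/0.151)

pH = 5.12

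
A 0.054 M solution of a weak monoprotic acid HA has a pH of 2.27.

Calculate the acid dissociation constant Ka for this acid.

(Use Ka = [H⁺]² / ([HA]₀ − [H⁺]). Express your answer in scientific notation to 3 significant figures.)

[H⁺] = 10^(−pH) = 10^(−2.27) = 5.370e-03 M. For HA ⇌ H⁺ + A⁻, Ka = [H⁺][A⁻]/[HA] = [H⁺]² / ([HA]₀ − [H⁺]) = (5.370e-03)² / (0.054 − 5.370e-03) = 5.93e-04.

K_a = 5.93e-04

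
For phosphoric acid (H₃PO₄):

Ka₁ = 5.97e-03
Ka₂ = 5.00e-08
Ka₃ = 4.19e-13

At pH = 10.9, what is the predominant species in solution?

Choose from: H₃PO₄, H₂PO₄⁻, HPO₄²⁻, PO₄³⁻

pKa₁ = 2.22, pKa₂ = 7.30, pKa₃ = 12.38. For a polyprotic acid the predominant species crosses at each pKa: below pKa_n the protonated form dominates, above it the deprotonated form does. At pH = 10.9, the predominant species is HPO₄²⁻.

HPO₄²⁻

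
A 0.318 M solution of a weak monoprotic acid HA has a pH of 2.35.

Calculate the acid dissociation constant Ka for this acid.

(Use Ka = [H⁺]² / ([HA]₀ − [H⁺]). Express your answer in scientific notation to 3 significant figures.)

[H⁺] = 10^(−pH) = 10^(−2.35) = 4.467e-03 M. For HA ⇌ H⁺ + A⁻, Ka = [H⁺][A⁻]/[HA] = [H⁺]² / ([HA]₀ − [H⁺]) = (4.467e-03)² / (0.318 − 4.467e-03) = 6.36e-05.

K_a = 6.36e-05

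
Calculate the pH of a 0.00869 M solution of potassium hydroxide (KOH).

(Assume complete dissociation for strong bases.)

[OH⁻] = 0.00869 M for strong base. pOH = -log[OH⁻] = 2.06, pH = 14 - pOH

pH = 11.94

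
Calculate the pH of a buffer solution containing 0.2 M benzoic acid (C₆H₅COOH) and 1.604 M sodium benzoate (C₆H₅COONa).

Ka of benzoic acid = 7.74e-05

pKa = -log(7.74e-05) = 4.11. pH = pKa + log([A⁻]/[HA]) = 4.11 + log(1.604/0.2)

pH = 5.02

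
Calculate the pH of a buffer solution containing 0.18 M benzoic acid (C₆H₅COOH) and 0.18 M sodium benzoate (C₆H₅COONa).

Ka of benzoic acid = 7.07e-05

pKa = -log(7.07e-05) = 4.15. pH = pKa + log([A⁻]/[HA]) = 4.15 + log(0.18/0.18)

pH = 4.15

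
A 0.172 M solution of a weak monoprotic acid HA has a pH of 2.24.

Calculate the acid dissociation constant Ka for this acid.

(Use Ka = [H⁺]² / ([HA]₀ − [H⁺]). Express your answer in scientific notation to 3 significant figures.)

[H⁺] = 10^(−pH) = 10^(−2.24) = 5.754e-03 M. For HA ⇌ H⁺ + A⁻, Ka = [H⁺][A⁻]/[HA] = [H⁺]² / ([HA]₀ − [H⁺]) = (5.754e-03)² / (0.172 − 5.754e-03) = 1.99e-04.

K_a = 1.99e-04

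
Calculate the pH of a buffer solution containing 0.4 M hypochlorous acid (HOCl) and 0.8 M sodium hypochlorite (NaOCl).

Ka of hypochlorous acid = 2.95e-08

pKa = -log(2.95e-08) = 7.53. pH = pKa + log([A⁻]/[HA]) = 7.53 + log(0.8/0.4)

pH = 7.83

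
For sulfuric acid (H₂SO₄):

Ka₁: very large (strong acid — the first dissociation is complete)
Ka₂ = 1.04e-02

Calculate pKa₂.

pKa₂ = -log(Ka₂) = -log(1.04e-02) = 1.98.

pK_{a2} = 1.98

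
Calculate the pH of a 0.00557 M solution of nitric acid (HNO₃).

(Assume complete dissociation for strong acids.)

[H⁺] = 0.00557 M for strong acid. pH = -log[H⁺] = -log(0.00557)

pH = 2.25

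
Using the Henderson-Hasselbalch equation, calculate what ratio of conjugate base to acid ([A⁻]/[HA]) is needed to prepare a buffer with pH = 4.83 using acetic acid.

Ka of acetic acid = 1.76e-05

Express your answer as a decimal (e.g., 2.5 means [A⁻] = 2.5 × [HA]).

pKa = -log(1.76e-05) = 4.7545. pH = pKa + log([A⁻]/[HA]), so log([A⁻]/[HA]) = pH − pKa = 4.83 − 4.7545 = 0.0755. [A⁻]/[HA] = 10^(0.0755) = 1.19

[A⁻]/[HA] = 1.19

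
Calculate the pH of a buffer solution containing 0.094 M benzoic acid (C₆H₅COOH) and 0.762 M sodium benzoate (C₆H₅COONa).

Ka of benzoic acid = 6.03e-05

pKa = -log(6.03e-05) = 4.22. pH = pKa + log([A⁻]/[HA]) = 4.22 + log(0.762/0.094)

pH = 5.13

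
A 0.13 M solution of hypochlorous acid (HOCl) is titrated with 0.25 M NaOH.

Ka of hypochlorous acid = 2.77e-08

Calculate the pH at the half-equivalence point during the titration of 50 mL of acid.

At half-equivalence [HA] = [A⁻], so Henderson-Hasselbalch gives pH = pKa = -log(2.77e-08) = 7.56.

pH = pKa = 7.56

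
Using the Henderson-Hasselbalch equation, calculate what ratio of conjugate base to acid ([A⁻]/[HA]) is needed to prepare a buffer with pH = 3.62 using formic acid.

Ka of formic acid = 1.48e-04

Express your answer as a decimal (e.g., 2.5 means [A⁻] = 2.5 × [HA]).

pKa = -log(1.48e-04) = 3.8297. pH = pKa + log([A⁻]/[HA]), so log([A⁻]/[HA]) = pH − pKa = 3.62 − 3.8297 = -0.2097. [A⁻]/[HA] = 10^(-0.2097) = 0.617

[A⁻]/[HA] = 0.617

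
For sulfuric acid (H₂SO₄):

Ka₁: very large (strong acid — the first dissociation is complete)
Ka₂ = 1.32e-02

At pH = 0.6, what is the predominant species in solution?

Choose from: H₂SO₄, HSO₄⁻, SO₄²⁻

The first dissociation is complete, so H₂SO₄ itself is never the predominant species in water; pKa₂ = -log(1.32e-02) = 1.88. For a polyprotic acid the predominant species crosses at each pKa: below pKa_n the protonated form dominates, above it the deprotonated form does. At pH = 0.6, the predominant species is HSO₄⁻.

HSO₄⁻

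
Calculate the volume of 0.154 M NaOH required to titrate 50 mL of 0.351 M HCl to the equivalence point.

At equivalence: moles acid = moles base. moles HCl = 0.351 × 50/1000 = 0.01755 mol. V_base = moles / 0.154 × 1000 = 114.0 mL.

V_{base} = 114.0 mL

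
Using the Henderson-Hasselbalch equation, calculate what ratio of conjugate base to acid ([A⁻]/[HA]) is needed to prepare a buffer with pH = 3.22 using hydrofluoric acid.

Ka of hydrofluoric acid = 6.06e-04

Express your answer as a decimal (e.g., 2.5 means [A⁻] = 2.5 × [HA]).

pKa = -log(6.06e-04) = 3.2175. pH = pKa + log([A⁻]/[HA]), so log([A⁻]/[HA]) = pH − pKa = 3.22 − 3.2175 = 0.0025. [A⁻]/[HA] = 10^(0.0025) = 1.01

[A⁻]/[HA] = 1.01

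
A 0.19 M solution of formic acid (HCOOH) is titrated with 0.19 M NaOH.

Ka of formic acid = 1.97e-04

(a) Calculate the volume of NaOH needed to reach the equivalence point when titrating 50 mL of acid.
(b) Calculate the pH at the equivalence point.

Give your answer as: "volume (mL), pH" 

moles acid = 0.19 × 50/1000 = 0.0095 mol; V_base = moles/0.19 × 1000 = 50.0 mL. At equivalence only the conjugate base is present: [A⁻] = 0.0095/0.100 = 9.5000e-02 M. Kb = Kw/Ka = 5.08e-11; [OH⁻] = √(Kb × [A⁻]) = 2.1960e-06; pOH = 5.66; pH = 14 - pOH = 8.34.

V = 50.0 mL, pH = 8.34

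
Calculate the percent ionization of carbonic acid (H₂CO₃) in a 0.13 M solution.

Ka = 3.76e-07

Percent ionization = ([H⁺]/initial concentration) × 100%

Using Ka equilibrium: x² + Ka×x - Ka×C = 0. Solving: [H⁺] = 2.2090e-04. Percent = (2.2090e-04/0.13) × 100

Percent ionization = 0.17%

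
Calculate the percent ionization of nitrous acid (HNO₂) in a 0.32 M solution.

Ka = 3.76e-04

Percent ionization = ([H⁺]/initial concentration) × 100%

Using Ka equilibrium: x² + Ka×x - Ka×C = 0. Solving: [H⁺] = 1.0783e-02. Percent = (1.0783e-02/0.32) × 100

Percent ionization = 3.37%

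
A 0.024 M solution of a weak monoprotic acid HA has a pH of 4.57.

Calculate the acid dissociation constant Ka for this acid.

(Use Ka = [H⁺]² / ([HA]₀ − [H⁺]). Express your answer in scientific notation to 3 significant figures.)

[H⁺] = 10^(−pH) = 10^(−4.57) = 2.692e-05 M. For HA ⇌ H⁺ + A⁻, Ka = [H⁺][A⁻]/[HA] = [H⁺]² / ([HA]₀ − [H⁺]) = (2.692e-05)² / (0.024 − 2.692e-05) = 3.02e-08.

K_a = 3.02e-08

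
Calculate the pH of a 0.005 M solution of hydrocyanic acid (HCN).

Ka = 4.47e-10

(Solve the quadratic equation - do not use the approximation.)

x² + Ka×x - Ka×C = 0. Using quadratic formula: [H⁺] = 1.4948e-06

pH = 5.83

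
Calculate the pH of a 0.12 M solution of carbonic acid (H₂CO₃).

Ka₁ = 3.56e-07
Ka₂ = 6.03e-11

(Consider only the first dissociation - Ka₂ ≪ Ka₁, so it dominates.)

First dissociation dominates. From Ka₁ = [H⁺][HA⁻]/[H₂A], x² + Ka₁·x − Ka₁·C = 0 with C = 0.12 M and Ka₁ = 3.56e-07. Solving: [H⁺] = (−Ka₁ + √(Ka₁² + 4·Ka₁·C)) / 2 = 2.0651e-04 M. pH = -log(2.0651e-04) = 3.69.

pH = 3.69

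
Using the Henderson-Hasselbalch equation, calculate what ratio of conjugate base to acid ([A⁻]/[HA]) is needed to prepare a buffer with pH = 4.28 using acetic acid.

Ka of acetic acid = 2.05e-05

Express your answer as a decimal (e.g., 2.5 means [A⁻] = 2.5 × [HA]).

pKa = -log(2.05e-05) = 4.6882. pH = pKa + log([A⁻]/[HA]), so log([A⁻]/[HA]) = pH − pKa = 4.28 − 4.6882 = -0.4082. [A⁻]/[HA] = 10^(-0.4082) = 0.391

[A⁻]/[HA] = 0.391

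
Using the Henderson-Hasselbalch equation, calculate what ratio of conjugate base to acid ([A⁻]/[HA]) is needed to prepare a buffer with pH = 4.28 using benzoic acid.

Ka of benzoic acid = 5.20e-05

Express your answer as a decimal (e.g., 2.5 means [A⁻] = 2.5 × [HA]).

pKa = -log(5.20e-05) = 4.2840. pH = pKa + log([A⁻]/[HA]), so log([A⁻]/[HA]) = pH − pKa = 4.28 − 4.2840 = -0.0040. [A⁻]/[HA] = 10^(-0.0040) = 0.991

[A⁻]/[HA] = 0.991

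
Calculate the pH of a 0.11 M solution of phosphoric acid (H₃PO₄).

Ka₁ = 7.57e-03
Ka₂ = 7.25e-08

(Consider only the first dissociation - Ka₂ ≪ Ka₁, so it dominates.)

First dissociation dominates. From Ka₁ = [H⁺][HA⁻]/[H₂A], x² + Ka₁·x − Ka₁·C = 0 with C = 0.11 M and Ka₁ = 7.57e-03. Solving: [H⁺] = (−Ka₁ + √(Ka₁² + 4·Ka₁·C)) / 2 = 2.5319e-02 M. pH = -log(2.5319e-02) = 1.60.

pH = 1.60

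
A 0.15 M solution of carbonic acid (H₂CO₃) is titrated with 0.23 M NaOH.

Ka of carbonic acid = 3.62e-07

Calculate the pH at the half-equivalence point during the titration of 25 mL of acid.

At half-equivalence [HA] = [A⁻], so Henderson-Hasselbalch gives pH = pKa = -log(3.62e-07) = 6.44.

pH = pKa = 6.44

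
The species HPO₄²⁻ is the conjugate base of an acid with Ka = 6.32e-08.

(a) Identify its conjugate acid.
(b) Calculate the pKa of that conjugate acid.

(a) The conjugate acid is formed by adding one H⁺ to HPO₄²⁻, giving H₂PO₄⁻. (b) pKa = -log(Ka) = -log(6.32e-08) = 7.20.

Conjugate acid: H₂PO₄⁻; pK_a = 7.20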